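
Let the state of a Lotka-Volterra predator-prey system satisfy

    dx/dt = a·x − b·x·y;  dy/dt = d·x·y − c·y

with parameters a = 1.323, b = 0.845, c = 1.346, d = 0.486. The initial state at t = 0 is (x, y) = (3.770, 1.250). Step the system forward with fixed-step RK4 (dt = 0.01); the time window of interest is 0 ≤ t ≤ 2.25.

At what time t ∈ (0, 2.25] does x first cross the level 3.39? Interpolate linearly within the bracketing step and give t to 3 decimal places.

t = 1.042

t=0.000: state=(3.770, 1.250)
step 1 (dt=0.01): k1=(1.006, 0.608), k2=(0.997, 0.612), k3=(0.997, 0.612), k4=(0.989, 0.617); state += dt/6·(k1+2k2+2k3+k4)
t=0.010: state=(3.780, 1.256)
t=0.020: state=(3.790, 1.262)
t=0.030: state=(3.799, 1.269)
continuing one RK4 step at a time; state shown every 10 steps (Δt=0.1):
t=0.100: state=(3.861, 1.315)
t=0.200: state=(3.932, 1.389)
t=0.300: state=(3.977, 1.472)
t=0.400: state=(3.994, 1.562)
t=0.500: state=(3.979, 1.657)
t=0.600: state=(3.932, 1.756)
t=0.700: state=(3.853, 1.855)
t=0.800: state=(3.745, 1.950)
t=0.900: state=(3.612, 2.038)
t=1.000: state=(3.459, 2.116)
t=1.040: state=(3.394, 2.143)
next step: t=1.050: state=(3.377, 2.149) — x has crossed 3.39
linear interpolation between t=1.040 (3.39355) and t=1.050 (3.37694) → t≈1.042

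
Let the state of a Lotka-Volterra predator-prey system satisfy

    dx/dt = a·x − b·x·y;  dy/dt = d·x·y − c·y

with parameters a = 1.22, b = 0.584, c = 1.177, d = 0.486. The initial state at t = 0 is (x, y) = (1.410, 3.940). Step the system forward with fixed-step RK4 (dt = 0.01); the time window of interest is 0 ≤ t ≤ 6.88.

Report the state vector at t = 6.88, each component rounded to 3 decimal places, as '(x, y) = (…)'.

(x, y) = (0.919, 1.589)

t=0.000: state=(1.410, 3.940)
step 1 (dt=0.01): k1=(-1.524, -1.937), k2=(-1.508, -1.947), k3=(-1.508, -1.947), k4=(-1.492, -1.957); state += dt/6·(k1+2k2+2k3+k4)
t=0.010: state=(1.395, 3.921)
t=0.020: state=(1.380, 3.901)
t=0.030: state=(1.366, 3.881)
continuing one RK4 step at a time; state shown every 25 steps (Δt=0.25):
t=0.250: state=(1.117, 3.417)
t=0.500: state=(0.957, 2.885)
t=0.750: state=(0.883, 2.402)
t=1.000: state=(0.870, 1.990)
t=1.250: state=(0.906, 1.651)
t=1.500: state=(0.986, 1.379)
t=1.750: state=(1.112, 1.167)
t=2.000: state=(1.288, 1.005)
t=2.250: state=(1.522, 0.888)
t=2.500: state=(1.825, 0.810)
t=2.750: state=(2.207, 0.770)
t=3.000: state=(2.677, 0.772)
t=3.250: state=(3.235, 0.823)
t=3.500: state=(3.862, 0.943)
t=3.750: state=(4.498, 1.168)
t=4.000: state=(5.014, 1.554)
t=4.250: state=(5.201, 2.163)
t=4.500: state=(4.854, 2.987)
t=4.750: state=(3.998, 3.825)
t=5.000: state=(2.970, 4.350)
t=5.250: state=(2.115, 4.402)
t=5.500: state=(1.539, 4.084)
t=5.750: state=(1.191, 3.585)
t=6.000: state=(0.996, 3.047)
t=6.250: state=(0.899, 2.545)
t=6.500: state=(0.869, 2.110)
t=6.750: state=(0.890, 1.749)
t=6.880: state=(0.919, 1.589)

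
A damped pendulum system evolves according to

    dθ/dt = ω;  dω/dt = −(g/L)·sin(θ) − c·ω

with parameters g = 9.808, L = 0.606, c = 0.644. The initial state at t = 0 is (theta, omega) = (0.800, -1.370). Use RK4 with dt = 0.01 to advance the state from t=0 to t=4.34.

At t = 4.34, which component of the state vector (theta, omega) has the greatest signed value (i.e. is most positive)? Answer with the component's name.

t=0.000: state=(0.800, -1.370)
step 1 (dt=0.01): k1=(-1.370, -10.728), k2=(-1.424, -10.616), k3=(-1.423, -10.613), k4=(-1.476, -10.498); state += dt/6·(k1+2k2+2k3+k4)
t=0.010: state=(0.786, -1.476)
t=0.020: state=(0.770, -1.580)
t=0.030: state=(0.754, -1.681)
continuing one RK4 step at a time; state shown every 20 steps (Δt=0.2):
t=0.200: state=(0.350, -2.894)
t=0.400: state=(-0.239, -2.681)
t=0.600: state=(-0.623, -1.008)
t=0.800: state=(-0.623, 0.966)
t=1.000: state=(-0.285, 2.221)
t=1.200: state=(0.172, 2.101)
t=1.400: state=(0.476, 0.813)
t=1.600: state=(0.479, -0.752)
t=1.800: state=(0.215, -1.729)
t=2.000: state=(-0.139, -1.619)
t=2.200: state=(-0.371, -0.602)
t=2.400: state=(-0.366, 0.622)
t=2.600: state=(-0.155, 1.357)
t=2.800: state=(0.118, 1.233)
t=3.000: state=(0.291, 0.421)
t=3.200: state=(0.278, -0.528)
t=3.400: state=(0.108, -1.067)
t=3.600: state=(-0.103, -0.932)
t=3.800: state=(-0.230, -0.280)
t=4.000: state=(-0.210, 0.452)
t=4.200: state=(-0.072, 0.839)
t=4.340: state=(0.045, 0.793)
compare at T: theta=0.045, omega=0.793

largest component: omega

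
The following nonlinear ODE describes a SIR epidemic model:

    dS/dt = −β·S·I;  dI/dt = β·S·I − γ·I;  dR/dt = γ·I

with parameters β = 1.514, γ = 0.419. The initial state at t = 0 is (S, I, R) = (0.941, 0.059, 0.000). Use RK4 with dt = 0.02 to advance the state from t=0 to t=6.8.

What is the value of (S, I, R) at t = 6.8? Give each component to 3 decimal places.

t=0.000: state=(0.941, 0.059, 0.000)
step 1 (dt=0.02): k1=(-0.084, 0.059, 0.025), k2=(-0.085, 0.060, 0.025), k3=(-0.085, 0.060, 0.025), k4=(-0.086, 0.060, 0.025); state += dt/6·(k1+2k2+2k3+k4)
t=0.020: state=(0.939, 0.060, 0.000)
t=0.040: state=(0.938, 0.061, 0.001)
t=0.060: state=(0.936, 0.063, 0.002)
continuing one RK4 step at a time; state shown every 25 steps (Δt=0.5):
t=0.500: state=(0.888, 0.096, 0.016)
t=1.000: state=(0.811, 0.148, 0.041)
t=1.500: state=(0.708, 0.214, 0.079)
t=2.000: state=(0.586, 0.283, 0.131)
t=2.500: state=(0.462, 0.341, 0.197)
t=3.000: state=(0.352, 0.376, 0.272)
t=3.500: state=(0.264, 0.384, 0.352)
t=4.000: state=(0.198, 0.371, 0.432)
t=4.500: state=(0.151, 0.343, 0.507)
t=5.000: state=(0.118, 0.307, 0.575)
t=5.500: state=(0.095, 0.270, 0.635)
t=6.000: state=(0.078, 0.234, 0.688)
t=6.500: state=(0.067, 0.200, 0.733)
t=6.800: state=(0.061, 0.182, 0.757)

(S, I, R) = (0.061, 0.182, 0.757)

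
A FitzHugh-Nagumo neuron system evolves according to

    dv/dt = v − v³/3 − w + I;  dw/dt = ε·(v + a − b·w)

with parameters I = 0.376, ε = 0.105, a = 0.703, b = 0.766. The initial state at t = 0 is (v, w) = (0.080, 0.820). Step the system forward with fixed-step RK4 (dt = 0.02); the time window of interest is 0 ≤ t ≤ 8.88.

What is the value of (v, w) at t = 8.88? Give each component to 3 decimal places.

(v, w) = (-1.459, -0.111)

t=0.000: state=(0.080, 0.820)
step 1 (dt=0.02): k1=(-0.364, 0.016), k2=(-0.368, 0.016), k3=(-0.368, 0.016), k4=(-0.372, 0.015); state += dt/6·(k1+2k2+2k3+k4)
t=0.020: state=(0.073, 0.820)
t=0.040: state=(0.065, 0.821)
t=0.060: state=(0.057, 0.821)
continuing one RK4 step at a time; state shown every 25 steps (Δt=0.5):
t=0.500: state=(-0.157, 0.822)
t=1.000: state=(-0.537, 0.809)
t=1.500: state=(-1.048, 0.773)
t=2.000: state=(-1.507, 0.712)
t=2.500: state=(-1.737, 0.635)
t=3.000: state=(-1.799, 0.555)
t=3.500: state=(-1.796, 0.477)
t=4.000: state=(-1.772, 0.402)
t=4.500: state=(-1.742, 0.332)
t=5.000: state=(-1.709, 0.266)
t=5.500: state=(-1.677, 0.205)
t=6.000: state=(-1.644, 0.148)
t=6.500: state=(-1.611, 0.094)
t=7.000: state=(-1.579, 0.045)
t=7.500: state=(-1.547, -0.001)
t=8.000: state=(-1.515, -0.044)
t=8.500: state=(-1.483, -0.083)
t=8.880: state=(-1.459, -0.111)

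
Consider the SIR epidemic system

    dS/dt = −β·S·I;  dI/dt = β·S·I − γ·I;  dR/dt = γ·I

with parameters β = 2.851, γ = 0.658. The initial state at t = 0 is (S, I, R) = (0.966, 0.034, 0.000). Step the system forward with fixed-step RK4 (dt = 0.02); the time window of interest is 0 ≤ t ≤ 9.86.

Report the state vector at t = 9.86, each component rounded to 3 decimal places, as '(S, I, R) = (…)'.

t=0.000: state=(0.966, 0.034, 0.000)
step 1 (dt=0.02): k1=(-0.094, 0.071, 0.022), k2=(-0.096, 0.073, 0.023), k3=(-0.096, 0.073, 0.023), k4=(-0.097, 0.074, 0.023); state += dt/6·(k1+2k2+2k3+k4)
t=0.020: state=(0.964, 0.035, 0.000)
t=0.040: state=(0.962, 0.037, 0.001)
t=0.060: state=(0.960, 0.039, 0.001)
continuing one RK4 step at a time; state shown every 25 steps (Δt=0.5):
t=0.500: state=(0.888, 0.092, 0.019)
t=1.000: state=(0.720, 0.212, 0.068)
t=1.500: state=(0.478, 0.360, 0.162)
t=2.000: state=(0.268, 0.436, 0.296)
t=2.500: state=(0.144, 0.417, 0.439)
t=3.000: state=(0.083, 0.351, 0.566)
t=3.500: state=(0.053, 0.278, 0.669)
t=4.000: state=(0.038, 0.213, 0.749)
t=4.500: state=(0.029, 0.161, 0.810)
t=5.000: state=(0.024, 0.120, 0.856)
t=5.500: state=(0.020, 0.089, 0.891)
t=6.000: state=(0.018, 0.066, 0.916)
t=6.500: state=(0.017, 0.049, 0.935)
t=7.000: state=(0.016, 0.036, 0.948)
t=7.500: state=(0.015, 0.026, 0.958)
t=8.000: state=(0.015, 0.019, 0.966)
t=8.500: state=(0.014, 0.014, 0.971)
t=9.000: state=(0.014, 0.010, 0.975)
t=9.500: state=(0.014, 0.008, 0.978)
t=9.860: state=(0.014, 0.006, 0.980)

(S, I, R) = (0.014, 0.006, 0.980)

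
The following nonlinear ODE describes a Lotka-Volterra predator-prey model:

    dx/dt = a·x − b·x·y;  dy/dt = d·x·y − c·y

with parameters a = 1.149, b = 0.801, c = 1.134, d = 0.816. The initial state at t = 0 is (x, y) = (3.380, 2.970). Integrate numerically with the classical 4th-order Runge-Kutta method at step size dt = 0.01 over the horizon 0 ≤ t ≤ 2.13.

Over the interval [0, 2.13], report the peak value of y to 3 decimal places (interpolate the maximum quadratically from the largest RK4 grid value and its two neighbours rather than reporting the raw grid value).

t=0.000: state=(3.380, 2.970)
step 1 (dt=0.01): k1=(-4.157, 4.824), k2=(-4.197, 4.812), k3=(-4.196, 4.811), k4=(-4.234, 4.798); state += dt/6·(k1+2k2+2k3+k4)
t=0.010: state=(3.338, 3.018)
t=0.020: state=(3.295, 3.066)
t=0.030: state=(3.252, 3.113)
continuing one RK4 step at a time; state shown every 10 steps (Δt=0.1):
t=0.100: state=(2.933, 3.432)
t=0.200: state=(2.459, 3.818)
t=0.300: state=(2.008, 4.089)
t=0.400: state=(1.613, 4.230)
t=0.500: state=(1.288, 4.249)
t=0.600: state=(1.030, 4.168)
t=0.700: state=(0.833, 4.013)
t=0.800: state=(0.683, 3.811)
t=0.900: state=(0.569, 3.580)
t=1.000: state=(0.484, 3.336)
t=1.100: state=(0.420, 3.090)
t=1.200: state=(0.371, 2.849)
t=1.300: state=(0.335, 2.617)
t=1.400: state=(0.307, 2.399)
t=1.500: state=(0.287, 2.194)
t=1.600: state=(0.272, 2.004)
t=1.700: state=(0.262, 1.828)
t=1.800: state=(0.255, 1.667)
t=1.900: state=(0.252, 1.519)
t=2.000: state=(0.252, 1.385)
t=2.100: state=(0.254, 1.262)
t=2.130: state=(0.255, 1.227)
largest grid value and its neighbours: y(0.460)=4.25482, y(0.470)=4.25495, y(0.480)=4.25400
parabola through these three points peaks at t≈0.466 with y≈4.25503

max y = 4.255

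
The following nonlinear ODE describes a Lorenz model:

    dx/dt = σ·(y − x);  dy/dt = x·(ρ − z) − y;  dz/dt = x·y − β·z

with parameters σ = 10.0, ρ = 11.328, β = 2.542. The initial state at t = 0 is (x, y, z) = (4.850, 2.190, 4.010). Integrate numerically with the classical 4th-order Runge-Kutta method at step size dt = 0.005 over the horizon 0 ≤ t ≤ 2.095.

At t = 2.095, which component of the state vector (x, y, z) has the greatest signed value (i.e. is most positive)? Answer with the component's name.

largest component: z

t=0.000: state=(4.850, 2.190, 4.010)
step 1 (dt=0.005): k1=(-26.600, 33.302, 0.428), k2=(-25.102, 32.727, 0.678), k3=(-25.154, 32.753, 0.678), k4=(-23.705, 32.202, 0.918); state += dt/6·(k1+2k2+2k3+k4)
t=0.005: state=(4.724, 2.354, 4.013)
t=0.010: state=(4.613, 2.512, 4.019)
t=0.015: state=(4.514, 2.666, 4.027)
continuing one RK4 step at a time; state shown every 20 steps (Δt=0.1):
t=0.100: state=(4.201, 4.877, 4.471)
t=0.200: state=(5.492, 7.198, 6.071)
t=0.300: state=(7.220, 8.735, 9.330)
t=0.400: state=(8.013, 7.886, 13.086)
t=0.500: state=(6.950, 5.147, 14.535)
t=0.600: state=(4.972, 3.076, 13.367)
t=0.700: state=(3.455, 2.360, 11.323)
t=0.800: state=(2.757, 2.416, 9.409)
t=0.900: state=(2.694, 2.878, 7.919)
t=1.000: state=(3.087, 3.680, 6.970)
t=1.100: state=(3.867, 4.828, 6.712)
t=1.200: state=(4.975, 6.194, 7.379)
t=1.300: state=(6.177, 7.267, 9.107)
t=1.400: state=(6.927, 7.231, 11.379)
t=1.500: state=(6.688, 5.939, 12.861)
t=1.600: state=(5.636, 4.422, 12.778)
t=1.700: state=(4.507, 3.547, 11.648)
t=1.800: state=(3.799, 3.353, 10.263)
t=1.900: state=(3.597, 3.622, 9.076)
t=2.000: state=(3.817, 4.217, 8.310)
t=2.095: state=(4.332, 5.000, 8.112)
compare at T: x=4.332, y=5.000, z=8.112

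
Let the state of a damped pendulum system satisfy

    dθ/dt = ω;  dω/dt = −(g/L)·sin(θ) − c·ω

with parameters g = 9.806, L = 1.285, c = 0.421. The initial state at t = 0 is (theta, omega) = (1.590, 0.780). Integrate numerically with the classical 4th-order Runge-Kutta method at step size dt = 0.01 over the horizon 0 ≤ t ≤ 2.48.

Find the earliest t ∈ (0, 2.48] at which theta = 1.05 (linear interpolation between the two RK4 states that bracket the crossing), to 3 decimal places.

t = 0.502

t=0.000: state=(1.590, 0.780)
step 1 (dt=0.01): k1=(0.780, -7.958), k2=(0.740, -7.941), k3=(0.740, -7.941), k4=(0.701, -7.923); state += dt/6·(k1+2k2+2k3+k4)
t=0.010: state=(1.597, 0.701)
t=0.020: state=(1.604, 0.622)
t=0.030: state=(1.610, 0.543)
continuing one RK4 step at a time; state shown every 10 steps (Δt=0.1):
t=0.100: state=(1.629, 0.001)
t=0.200: state=(1.591, -0.745)
t=0.300: state=(1.481, -1.461)
t=0.400: state=(1.301, -2.136)
t=0.500: state=(1.056, -2.737)
next step: t=0.510: state=(1.028, -2.792) — theta has crossed 1.05
linear interpolation between t=0.500 (1.05605) and t=0.510 (1.02840) → t≈0.502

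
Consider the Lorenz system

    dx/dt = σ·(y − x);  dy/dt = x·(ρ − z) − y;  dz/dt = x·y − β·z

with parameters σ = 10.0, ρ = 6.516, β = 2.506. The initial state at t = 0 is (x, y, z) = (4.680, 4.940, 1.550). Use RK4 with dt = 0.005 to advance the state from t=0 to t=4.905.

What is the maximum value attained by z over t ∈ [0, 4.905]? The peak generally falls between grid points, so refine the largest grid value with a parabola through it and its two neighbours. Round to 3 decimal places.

t=0.000: state=(4.680, 4.940, 1.550)
step 1 (dt=0.005): k1=(2.600, 18.301, 19.235), k2=(2.993, 18.062, 19.361), k3=(2.977, 18.066, 19.362), k4=(3.354, 17.830, 19.490); state += dt/6·(k1+2k2+2k3+k4)
t=0.005: state=(4.695, 5.030, 1.647)
t=0.010: state=(4.713, 5.118, 1.745)
t=0.015: state=(4.735, 5.204, 1.844)
continuing one RK4 step at a time; state shown every 40 steps (Δt=0.2):
t=0.200: state=(6.118, 6.509, 6.278)
t=0.400: state=(5.048, 3.838, 8.619)
t=0.600: state=(2.884, 2.143, 6.893)
t=0.800: state=(2.122, 2.032, 4.924)
t=1.000: state=(2.309, 2.556, 3.760)
t=1.200: state=(3.042, 3.509, 3.566)
t=1.400: state=(4.043, 4.517, 4.475)
t=1.600: state=(4.632, 4.684, 5.998)
t=1.800: state=(4.249, 3.882, 6.669)
t=2.000: state=(3.513, 3.210, 6.143)
t=2.200: state=(3.157, 3.104, 5.325)
t=2.400: state=(3.258, 3.394, 4.846)
t=2.600: state=(3.623, 3.827, 4.904)
t=2.800: state=(3.972, 4.091, 5.378)
t=3.000: state=(4.041, 3.991, 5.840)
t=3.200: state=(3.832, 3.697, 5.916)
t=3.400: state=(3.594, 3.506, 5.663)
t=3.600: state=(3.512, 3.517, 5.374)
t=3.800: state=(3.595, 3.664, 5.259)
t=4.000: state=(3.744, 3.813, 5.354)
t=4.200: state=(3.836, 3.854, 5.545)
t=4.400: state=(3.815, 3.780, 5.663)
t=4.600: state=(3.726, 3.679, 5.638)
t=4.800: state=(3.655, 3.634, 5.530)
t=4.905: state=(3.643, 3.641, 5.475)
largest grid value and its neighbours: z(0.375)=8.63693, z(0.380)=8.63960, z(0.385)=8.63903
parabola through these three points peaks at t≈0.382 with z≈8.63977

max z = 8.640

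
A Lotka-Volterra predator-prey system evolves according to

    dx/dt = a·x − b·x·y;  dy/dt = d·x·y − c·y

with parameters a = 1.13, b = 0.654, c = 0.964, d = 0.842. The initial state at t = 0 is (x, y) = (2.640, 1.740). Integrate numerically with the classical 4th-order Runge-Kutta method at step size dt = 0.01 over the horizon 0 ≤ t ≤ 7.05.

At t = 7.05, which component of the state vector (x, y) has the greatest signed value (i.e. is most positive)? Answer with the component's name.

t=0.000: state=(2.640, 1.740)
step 1 (dt=0.01): k1=(-0.021, 2.190), k2=(-0.040, 2.204), k3=(-0.040, 2.204), k4=(-0.059, 2.218); state += dt/6·(k1+2k2+2k3+k4)
t=0.010: state=(2.640, 1.762)
t=0.020: state=(2.639, 1.784)
t=0.030: state=(2.638, 1.807)
continuing one RK4 step at a time; state shown every 25 steps (Δt=0.25):
t=0.250: state=(2.509, 2.362)
t=0.500: state=(2.139, 3.037)
t=0.750: state=(1.649, 3.558)
t=1.000: state=(1.196, 3.766)
t=1.250: state=(0.861, 3.667)
t=1.500: state=(0.641, 3.369)
t=1.750: state=(0.506, 2.984)
t=2.000: state=(0.426, 2.585)
t=2.250: state=(0.382, 2.210)
t=2.500: state=(0.363, 1.878)
t=2.750: state=(0.363, 1.592)
t=3.000: state=(0.378, 1.352)
t=3.250: state=(0.409, 1.154)
t=3.500: state=(0.455, 0.993)
t=3.750: state=(0.519, 0.864)
t=4.000: state=(0.603, 0.764)
t=4.250: state=(0.710, 0.689)
t=4.500: state=(0.846, 0.638)
t=4.750: state=(1.013, 0.609)
t=5.000: state=(1.218, 0.605)
t=5.250: state=(1.461, 0.630)
t=5.500: state=(1.740, 0.693)
t=5.750: state=(2.043, 0.810)
t=6.000: state=(2.339, 1.011)
t=6.250: state=(2.566, 1.333)
t=6.500: state=(2.637, 1.818)
t=6.750: state=(2.470, 2.457)
t=7.000: state=(2.074, 3.125)
t=7.050: state=(1.977, 3.243)
compare at T: x=1.977, y=3.243

largest component: y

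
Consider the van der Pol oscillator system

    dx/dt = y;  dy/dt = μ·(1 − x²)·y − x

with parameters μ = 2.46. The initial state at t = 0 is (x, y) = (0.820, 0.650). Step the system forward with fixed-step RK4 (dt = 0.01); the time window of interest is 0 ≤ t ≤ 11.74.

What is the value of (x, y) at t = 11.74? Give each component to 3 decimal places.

(x, y) = (-1.813, 0.307)

t=0.000: state=(0.820, 0.650)
step 1 (dt=0.01): k1=(0.650, -0.296), k2=(0.649, -0.309), k3=(0.648, -0.309), k4=(0.647, -0.322); state += dt/6·(k1+2k2+2k3+k4)
t=0.010: state=(0.826, 0.647)
t=0.020: state=(0.833, 0.644)
t=0.030: state=(0.839, 0.640)
continuing one RK4 step at a time; state shown every 50 steps (Δt=0.5):
t=0.500: state=(1.060, 0.237)
t=1.000: state=(1.042, -0.295)
t=1.500: state=(0.761, -0.882)
t=2.000: state=(-0.026, -2.676)
t=2.500: state=(-1.751, -2.068)
t=3.000: state=(-1.966, 0.201)
t=3.500: state=(-1.833, 0.300)
t=4.000: state=(-1.671, 0.351)
t=4.500: state=(-1.476, 0.433)
t=5.000: state=(-1.224, 0.598)
t=5.500: state=(-0.834, 1.052)
t=6.000: state=(0.059, 3.006)
t=6.500: state=(1.847, 1.738)
t=7.000: state=(1.992, -0.217)
t=7.500: state=(1.859, -0.294)
t=8.000: state=(1.701, -0.341)
t=8.500: state=(1.514, -0.415)
t=9.000: state=(1.275, -0.558)
t=9.500: state=(0.921, -0.926)
t=10.000: state=(0.179, -2.421)
t=10.500: state=(-1.644, -2.915)
t=11.000: state=(-2.009, 0.168)
t=11.500: state=(-1.884, 0.287)
t=11.740: state=(-1.813, 0.307)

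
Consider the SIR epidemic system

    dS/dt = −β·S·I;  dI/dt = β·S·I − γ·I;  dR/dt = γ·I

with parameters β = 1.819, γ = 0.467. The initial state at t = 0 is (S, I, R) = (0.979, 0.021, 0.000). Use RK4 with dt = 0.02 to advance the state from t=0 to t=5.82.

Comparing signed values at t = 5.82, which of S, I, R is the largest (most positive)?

t=0.000: state=(0.979, 0.021, 0.000)
step 1 (dt=0.02): k1=(-0.037, 0.028, 0.010), k2=(-0.038, 0.028, 0.010), k3=(-0.038, 0.028, 0.010), k4=(-0.038, 0.028, 0.010); state += dt/6·(k1+2k2+2k3+k4)
t=0.020: state=(0.978, 0.022, 0.000)
t=0.040: state=(0.977, 0.022, 0.000)
t=0.060: state=(0.977, 0.023, 0.001)
continuing one RK4 step at a time; state shown every 10 steps (Δt=0.2):
t=0.200: state=(0.970, 0.027, 0.002)
t=0.400: state=(0.960, 0.035, 0.005)
t=0.600: state=(0.946, 0.045, 0.009)
t=0.800: state=(0.928, 0.058, 0.014)
t=1.000: state=(0.906, 0.074, 0.020)
t=1.200: state=(0.879, 0.093, 0.028)
t=1.400: state=(0.846, 0.116, 0.037)
t=1.600: state=(0.807, 0.143, 0.050)
t=1.800: state=(0.762, 0.174, 0.064)
t=2.000: state=(0.711, 0.207, 0.082)
t=2.200: state=(0.656, 0.241, 0.103)
t=2.400: state=(0.597, 0.276, 0.127)
t=2.600: state=(0.536, 0.309, 0.154)
t=2.800: state=(0.477, 0.339, 0.185)
t=3.000: state=(0.419, 0.363, 0.218)
t=3.200: state=(0.366, 0.381, 0.252)
t=3.400: state=(0.318, 0.393, 0.289)
t=3.600: state=(0.275, 0.399, 0.326)
t=3.800: state=(0.238, 0.399, 0.363)
t=4.000: state=(0.206, 0.394, 0.400)
t=4.200: state=(0.179, 0.385, 0.436)
t=4.400: state=(0.156, 0.372, 0.472)
t=4.600: state=(0.136, 0.358, 0.506)
t=4.800: state=(0.120, 0.341, 0.539)
t=5.000: state=(0.106, 0.324, 0.570)
t=5.200: state=(0.095, 0.306, 0.599)
t=5.400: state=(0.085, 0.288, 0.627)
t=5.600: state=(0.077, 0.270, 0.653)
t=5.800: state=(0.070, 0.253, 0.677)
t=5.820: state=(0.069, 0.251, 0.680)
compare at T: S=0.069, I=0.251, R=0.680

largest component: R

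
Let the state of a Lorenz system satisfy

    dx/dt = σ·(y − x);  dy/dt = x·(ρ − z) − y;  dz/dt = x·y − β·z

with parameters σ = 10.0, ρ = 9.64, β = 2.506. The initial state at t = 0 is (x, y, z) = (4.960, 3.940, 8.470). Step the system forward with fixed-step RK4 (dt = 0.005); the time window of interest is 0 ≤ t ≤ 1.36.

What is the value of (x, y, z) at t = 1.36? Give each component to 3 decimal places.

t=0.000: state=(4.960, 3.940, 8.470)
step 1 (dt=0.005): k1=(-10.200, 1.863, -1.683), k2=(-9.898, 1.849, -1.750), k3=(-9.906, 1.851, -1.747), k4=(-9.612, 1.839, -1.811); state += dt/6·(k1+2k2+2k3+k4)
t=0.005: state=(4.910, 3.949, 8.461)
t=0.010: state=(4.864, 3.958, 8.452)
t=0.015: state=(4.820, 3.967, 8.442)
continuing one RK4 step at a time; state shown every 10 steps (Δt=0.05):
t=0.050: state=(4.578, 4.030, 8.361)
t=0.100: state=(4.383, 4.127, 8.233)
t=0.150: state=(4.305, 4.236, 8.115)
t=0.200: state=(4.303, 4.359, 8.027)
t=0.250: state=(4.353, 4.492, 7.982)
t=0.300: state=(4.437, 4.629, 7.984)
t=0.350: state=(4.541, 4.761, 8.035)
t=0.400: state=(4.653, 4.879, 8.130)
t=0.450: state=(4.763, 4.973, 8.264)
t=0.500: state=(4.860, 5.034, 8.423)
t=0.550: state=(4.935, 5.059, 8.594)
t=0.600: state=(4.982, 5.045, 8.761)
t=0.650: state=(4.997, 4.994, 8.907)
t=0.700: state=(4.980, 4.914, 9.021)
t=0.750: state=(4.933, 4.815, 9.092)
t=0.800: state=(4.864, 4.707, 9.117)
t=0.850: state=(4.779, 4.602, 9.098)
t=0.900: state=(4.689, 4.509, 9.039)
t=0.950: state=(4.602, 4.435, 8.950)
t=1.000: state=(4.524, 4.384, 8.841)
t=1.050: state=(4.463, 4.358, 8.722)
t=1.100: state=(4.421, 4.358, 8.603)
t=1.150: state=(4.400, 4.380, 8.495)
t=1.200: state=(4.401, 4.422, 8.404)
t=1.250: state=(4.421, 4.480, 8.336)
t=1.300: state=(4.459, 4.549, 8.296)
t=1.350: state=(4.510, 4.622, 8.286)
t=1.360: state=(4.521, 4.637, 8.287)

(x, y, z) = (4.521, 4.637, 8.287)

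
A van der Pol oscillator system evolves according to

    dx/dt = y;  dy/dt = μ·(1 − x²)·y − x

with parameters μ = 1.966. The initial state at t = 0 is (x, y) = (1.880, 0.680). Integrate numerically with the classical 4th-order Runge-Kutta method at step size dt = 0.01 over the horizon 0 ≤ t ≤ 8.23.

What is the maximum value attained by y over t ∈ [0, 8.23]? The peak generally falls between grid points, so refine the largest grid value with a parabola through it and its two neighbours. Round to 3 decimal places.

max y = 3.776

t=0.000: state=(1.880, 0.680)
step 1 (dt=0.01): k1=(0.680, -5.268), k2=(0.654, -5.157), k3=(0.654, -5.159), k4=(0.628, -5.048); state += dt/6·(k1+2k2+2k3+k4)
t=0.010: state=(1.887, 0.628)
t=0.020: state=(1.893, 0.579)
t=0.030: state=(1.898, 0.532)
continuing one RK4 step at a time; state shown every 50 steps (Δt=0.5):
t=0.500: state=(1.882, -0.291)
t=1.000: state=(1.703, -0.408)
t=1.500: state=(1.474, -0.517)
t=2.000: state=(1.170, -0.730)
t=2.500: state=(0.685, -1.320)
t=3.000: state=(-0.388, -3.298)
t=3.500: state=(-1.894, -1.222)
t=4.000: state=(-1.983, 0.255)
t=4.500: state=(-1.820, 0.370)
t=5.000: state=(-1.616, 0.449)
t=5.500: state=(-1.362, 0.584)
t=6.000: state=(-1.005, 0.893)
t=6.500: state=(-0.363, 1.883)
t=7.000: state=(1.132, 3.694)
t=7.500: state=(2.016, 0.146)
t=8.000: state=(1.923, -0.322)
t=8.230: state=(1.844, -0.361)
largest grid value and its neighbours: y(6.940)=3.77442, y(6.950)=3.77570, y(6.960)=3.77131
parabola through these three points peaks at t≈6.947 with y≈3.77591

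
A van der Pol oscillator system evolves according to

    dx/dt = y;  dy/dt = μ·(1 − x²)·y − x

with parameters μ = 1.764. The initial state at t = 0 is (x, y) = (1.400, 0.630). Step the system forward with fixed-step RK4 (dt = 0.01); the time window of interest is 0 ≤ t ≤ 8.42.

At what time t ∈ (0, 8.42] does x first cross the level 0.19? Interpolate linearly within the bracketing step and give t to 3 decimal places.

t = 1.950

t=0.000: state=(1.400, 0.630)
step 1 (dt=0.01): k1=(0.630, -2.467), k2=(0.618, -2.459), k3=(0.618, -2.459), k4=(0.605, -2.450); state += dt/6·(k1+2k2+2k3+k4)
t=0.010: state=(1.406, 0.605)
t=0.020: state=(1.412, 0.581)
t=0.030: state=(1.418, 0.557)
continuing one RK4 step at a time; state shown every 50 steps (Δt=0.5):
t=0.500: state=(1.467, -0.230)
t=1.000: state=(1.254, -0.596)
t=1.500: state=(0.858, -1.043)
t=1.950: state=(0.190, -2.107)
next step: t=1.960: state=(0.169, -2.145) — x has crossed 0.19
linear interpolation between t=1.950 (0.19037) and t=1.960 (0.16911) → t≈1.950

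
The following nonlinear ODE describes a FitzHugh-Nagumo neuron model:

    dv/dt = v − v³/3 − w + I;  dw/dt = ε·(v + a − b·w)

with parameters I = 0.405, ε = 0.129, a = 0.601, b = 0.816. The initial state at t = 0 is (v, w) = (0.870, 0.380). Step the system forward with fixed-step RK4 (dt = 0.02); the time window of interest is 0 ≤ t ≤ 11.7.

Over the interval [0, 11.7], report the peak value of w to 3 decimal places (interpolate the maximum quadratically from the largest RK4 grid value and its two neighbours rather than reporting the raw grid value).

t=0.000: state=(0.870, 0.380)
step 1 (dt=0.02): k1=(0.675, 0.150), k2=(0.676, 0.150), k3=(0.676, 0.150), k4=(0.676, 0.151); state += dt/6·(k1+2k2+2k3+k4)
t=0.020: state=(0.884, 0.383)
t=0.040: state=(0.897, 0.386)
t=0.060: state=(0.911, 0.389)
continuing one RK4 step at a time; state shown every 25 steps (Δt=0.5):
t=0.500: state=(1.191, 0.463)
t=1.000: state=(1.414, 0.560)
t=1.500: state=(1.514, 0.662)
t=2.000: state=(1.531, 0.761)
t=2.500: state=(1.504, 0.856)
t=3.000: state=(1.455, 0.943)
t=3.500: state=(1.396, 1.022)
t=4.000: state=(1.329, 1.093)
t=4.500: state=(1.255, 1.155)
t=5.000: state=(1.174, 1.210)
t=5.500: state=(1.083, 1.257)
t=6.000: state=(0.980, 1.295)
t=6.500: state=(0.857, 1.324)
t=7.000: state=(0.703, 1.343)
t=7.500: state=(0.496, 1.350)
t=8.000: state=(0.193, 1.341)
t=8.500: state=(-0.280, 1.308)
t=9.000: state=(-0.972, 1.240)
t=9.500: state=(-1.617, 1.131)
t=10.000: state=(-1.889, 0.999)
t=10.500: state=(-1.932, 0.865)
t=11.000: state=(-1.907, 0.738)
t=11.500: state=(-1.866, 0.619)
t=11.700: state=(-1.849, 0.574)
largest grid value and its neighbours: w(7.460)=1.35015, w(7.480)=1.35018, w(7.500)=1.35017
parabola through these three points peaks at t≈7.489 with w≈1.35018

max w = 1.350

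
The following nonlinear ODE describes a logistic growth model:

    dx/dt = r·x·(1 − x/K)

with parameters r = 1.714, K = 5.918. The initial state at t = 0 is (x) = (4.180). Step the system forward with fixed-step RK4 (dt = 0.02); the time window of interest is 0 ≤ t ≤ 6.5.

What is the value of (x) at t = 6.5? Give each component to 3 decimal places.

t=0.000: state=(4.180)
step 1 (dt=0.02): k1=(2.104), k2=(2.089), k3=(2.089), k4=(2.074); state += dt/6·(k1+2k2+2k3+k4)
t=0.020: state=(4.222)
t=0.040: state=(4.263)
t=0.060: state=(4.304)
continuing one RK4 step at a time; state shown every 25 steps (Δt=0.5):
t=0.500: state=(5.030)
t=1.000: state=(5.506)
t=1.500: state=(5.736)
t=2.000: state=(5.839)
t=2.500: state=(5.884)
t=3.000: state=(5.904)
t=3.500: state=(5.912)
t=4.000: state=(5.915)
t=4.500: state=(5.917)
t=5.000: state=(5.918)
t=5.500: state=(5.918)
t=6.000: state=(5.918)
t=6.500: state=(5.918)

(x) = (5.918)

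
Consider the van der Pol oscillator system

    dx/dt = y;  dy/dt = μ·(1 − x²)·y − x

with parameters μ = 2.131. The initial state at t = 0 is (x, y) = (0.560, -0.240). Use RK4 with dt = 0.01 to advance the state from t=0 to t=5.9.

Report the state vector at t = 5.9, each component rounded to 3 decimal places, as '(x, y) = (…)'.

t=0.000: state=(0.560, -0.240)
step 1 (dt=0.01): k1=(-0.240, -0.911), k2=(-0.245, -0.917), k3=(-0.245, -0.917), k4=(-0.249, -0.923); state += dt/6·(k1+2k2+2k3+k4)
t=0.010: state=(0.558, -0.249)
t=0.020: state=(0.555, -0.258)
t=0.030: state=(0.552, -0.268)
continuing one RK4 step at a time; state shown every 20 steps (Δt=0.2):
t=0.200: state=(0.492, -0.451)
t=0.400: state=(0.374, -0.741)
t=0.600: state=(0.186, -1.167)
t=0.800: state=(-0.106, -1.795)
t=1.000: state=(-0.541, -2.548)
t=1.200: state=(-1.090, -2.748)
t=1.400: state=(-1.553, -1.727)
t=1.600: state=(-1.773, -0.560)
t=1.800: state=(-1.819, 0.017)
t=2.000: state=(-1.790, 0.239)
t=2.200: state=(-1.731, 0.331)
t=2.400: state=(-1.660, 0.384)
t=2.600: state=(-1.578, 0.427)
t=2.800: state=(-1.488, 0.475)
t=3.000: state=(-1.388, 0.533)
t=3.200: state=(-1.274, 0.612)
t=3.400: state=(-1.141, 0.724)
t=3.600: state=(-0.980, 0.893)
t=3.800: state=(-0.777, 1.167)
t=4.000: state=(-0.500, 1.641)
t=4.200: state=(-0.096, 2.477)
t=4.400: state=(0.516, 3.645)
t=4.600: state=(1.290, 3.688)
t=4.800: state=(1.836, 1.658)
t=5.000: state=(2.008, 0.281)
t=5.200: state=(2.012, -0.149)
t=5.400: state=(1.968, -0.269)
t=5.600: state=(1.910, -0.312)
t=5.800: state=(1.844, -0.338)
t=5.900: state=(1.810, -0.349)

(x, y) = (1.810, -0.349)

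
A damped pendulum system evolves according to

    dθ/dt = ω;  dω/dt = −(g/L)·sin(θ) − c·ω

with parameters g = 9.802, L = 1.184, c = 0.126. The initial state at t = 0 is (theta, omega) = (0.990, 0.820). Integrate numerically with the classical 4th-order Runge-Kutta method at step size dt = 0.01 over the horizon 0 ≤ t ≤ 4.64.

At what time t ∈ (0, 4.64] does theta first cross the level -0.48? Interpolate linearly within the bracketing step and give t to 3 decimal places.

t = 0.894

t=0.000: state=(0.990, 0.820)
step 1 (dt=0.01): k1=(0.820, -7.025), k2=(0.785, -7.039), k3=(0.785, -7.038), k4=(0.750, -7.051); state += dt/6·(k1+2k2+2k3+k4)
t=0.010: state=(0.998, 0.750)
t=0.020: state=(1.005, 0.679)
t=0.030: state=(1.011, 0.608)
continuing one RK4 step at a time; state shown every 20 steps (Δt=0.2):
t=0.200: state=(1.012, -0.598)
t=0.400: state=(0.761, -1.867)
t=0.600: state=(0.297, -2.655)
t=0.800: state=(-0.246, -2.628)
t=0.890: state=(-0.471, -2.337)
next step: t=0.900: state=(-0.494, -2.296) — theta has crossed -0.48
linear interpolation between t=0.890 (-0.47075) and t=0.900 (-0.49391) → t≈0.894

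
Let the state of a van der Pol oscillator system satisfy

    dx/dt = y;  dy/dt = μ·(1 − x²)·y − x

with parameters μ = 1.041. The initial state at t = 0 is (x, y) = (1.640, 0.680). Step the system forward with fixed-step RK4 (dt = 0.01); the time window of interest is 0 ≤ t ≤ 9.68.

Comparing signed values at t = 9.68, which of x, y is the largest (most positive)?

t=0.000: state=(1.640, 0.680)
step 1 (dt=0.01): k1=(0.680, -2.836), k2=(0.666, -2.822), k3=(0.666, -2.822), k4=(0.652, -2.808); state += dt/6·(k1+2k2+2k3+k4)
t=0.010: state=(1.647, 0.652)
t=0.020: state=(1.653, 0.624)
t=0.030: state=(1.659, 0.596)
continuing one RK4 step at a time; state shown every 50 steps (Δt=0.5):
t=0.500: state=(1.701, -0.288)
t=1.000: state=(1.446, -0.691)
t=1.500: state=(1.011, -1.075)
t=2.000: state=(0.315, -1.799)
t=2.500: state=(-0.840, -2.673)
t=3.000: state=(-1.859, -0.998)
t=3.500: state=(-1.966, 0.282)
t=4.000: state=(-1.729, 0.615)
t=4.500: state=(-1.363, 0.859)
t=5.000: state=(-0.839, 1.290)
t=5.500: state=(0.008, 2.194)
t=6.000: state=(1.287, 2.470)
t=6.500: state=(1.985, 0.356)
t=7.000: state=(1.917, -0.436)
t=7.500: state=(1.631, -0.687)
t=8.000: state=(1.225, -0.961)
t=8.500: state=(0.626, -1.506)
t=9.000: state=(-0.371, -2.527)
t=9.500: state=(-1.623, -1.853)
t=9.680: state=(-1.877, -0.987)
compare at T: x=-1.877, y=-0.987

largest component: y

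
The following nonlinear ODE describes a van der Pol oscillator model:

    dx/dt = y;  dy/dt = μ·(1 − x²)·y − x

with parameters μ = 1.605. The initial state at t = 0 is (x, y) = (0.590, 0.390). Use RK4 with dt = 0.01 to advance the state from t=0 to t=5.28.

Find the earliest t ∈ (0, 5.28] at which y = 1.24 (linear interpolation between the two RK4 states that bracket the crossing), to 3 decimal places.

t=0.000: state=(0.590, 0.390)
step 1 (dt=0.01): k1=(0.390, -0.182), k2=(0.389, -0.186), k3=(0.389, -0.186), k4=(0.388, -0.191); state += dt/6·(k1+2k2+2k3+k4)
t=0.010: state=(0.594, 0.388)
t=0.020: state=(0.598, 0.386)
t=0.030: state=(0.602, 0.384)
continuing one RK4 step at a time; state shown every 20 steps (Δt=0.2):
t=0.200: state=(0.663, 0.336)
t=0.400: state=(0.722, 0.246)
t=0.600: state=(0.759, 0.125)
t=0.800: state=(0.770, -0.022)
t=1.000: state=(0.749, -0.188)
t=1.200: state=(0.693, -0.376)
t=1.400: state=(0.597, -0.596)
t=1.600: state=(0.451, -0.871)
t=1.800: state=(0.242, -1.235)
t=2.000: state=(-0.051, -1.719)
t=2.200: state=(-0.450, -2.263)
t=2.400: state=(-0.937, -2.515)
t=2.600: state=(-1.402, -1.992)
t=2.800: state=(-1.702, -0.997)
t=3.000: state=(-1.819, -0.247)
t=3.200: state=(-1.825, 0.141)
t=3.400: state=(-1.776, 0.326)
t=3.600: state=(-1.700, 0.427)
t=3.800: state=(-1.607, 0.499)
t=4.000: state=(-1.501, 0.568)
t=4.200: state=(-1.379, 0.647)
t=4.400: state=(-1.240, 0.749)
t=4.600: state=(-1.077, 0.891)
t=4.800: state=(-0.879, 1.100)
t=4.890: state=(-0.775, 1.228)
next step: t=4.900: state=(-0.762, 1.244) — y has crossed 1.24
linear interpolation between t=4.890 (1.22777) and t=4.900 (1.24357) → t≈4.898

t = 4.898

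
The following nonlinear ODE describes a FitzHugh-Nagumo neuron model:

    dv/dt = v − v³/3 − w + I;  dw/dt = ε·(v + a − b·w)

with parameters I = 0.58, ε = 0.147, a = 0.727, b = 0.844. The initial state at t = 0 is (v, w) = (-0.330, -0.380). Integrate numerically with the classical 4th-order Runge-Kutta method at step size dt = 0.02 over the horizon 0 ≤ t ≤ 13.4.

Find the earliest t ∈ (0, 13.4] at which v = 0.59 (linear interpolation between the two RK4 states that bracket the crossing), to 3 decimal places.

t=0.000: state=(-0.330, -0.380)
step 1 (dt=0.02): k1=(0.642, 0.106), k2=(0.647, 0.106), k3=(0.647, 0.106), k4=(0.651, 0.107); state += dt/6·(k1+2k2+2k3+k4)
t=0.020: state=(-0.317, -0.378)
t=0.040: state=(-0.304, -0.376)
t=0.060: state=(-0.291, -0.374)
continuing one RK4 step at a time; state shown every 25 steps (Δt=0.5):
t=0.500: state=(0.063, -0.316)
t=0.940: state=(0.566, -0.234)
next step: t=0.960: state=(0.592, -0.230) — v has crossed 0.59
linear interpolation between t=0.940 (0.56575) and t=0.960 (0.59227) → t≈0.958

t = 0.958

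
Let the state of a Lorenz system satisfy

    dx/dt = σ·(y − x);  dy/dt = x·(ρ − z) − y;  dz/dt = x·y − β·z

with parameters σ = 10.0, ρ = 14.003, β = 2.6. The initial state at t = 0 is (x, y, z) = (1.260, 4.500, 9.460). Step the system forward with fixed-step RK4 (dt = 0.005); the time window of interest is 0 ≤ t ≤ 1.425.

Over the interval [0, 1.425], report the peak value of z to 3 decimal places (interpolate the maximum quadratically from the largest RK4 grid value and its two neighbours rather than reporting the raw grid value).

max z = 16.732

t=0.000: state=(1.260, 4.500, 9.460)
step 1 (dt=0.005): k1=(32.400, 1.224, -18.926), k2=(31.621, 1.653, -18.434), k3=(31.651, 1.641, -18.445), k4=(30.900, 2.066, -17.962); state += dt/6·(k1+2k2+2k3+k4)
t=0.005: state=(1.418, 4.508, 9.368)
t=0.010: state=(1.569, 4.521, 9.280)
t=0.015: state=(1.714, 4.537, 9.197)
continuing one RK4 step at a time; state shown every 10 steps (Δt=0.05):
t=0.050: state=(2.578, 4.759, 8.734)
t=0.100: state=(3.553, 5.351, 8.402)
t=0.150: state=(4.431, 6.182, 8.462)
t=0.200: state=(5.323, 7.147, 8.961)
t=0.250: state=(6.246, 8.089, 9.947)
t=0.300: state=(7.132, 8.786, 11.402)
t=0.350: state=(7.845, 8.986, 13.163)
t=0.400: state=(8.218, 8.524, 14.890)
t=0.450: state=(8.130, 7.475, 16.166)
t=0.500: state=(7.592, 6.147, 16.715)
t=0.550: state=(6.752, 4.910, 16.531)
t=0.600: state=(5.820, 3.993, 15.817)
t=0.650: state=(4.973, 3.448, 14.819)
t=0.700: state=(4.315, 3.216, 13.729)
t=0.750: state=(3.877, 3.219, 12.667)
t=0.800: state=(3.651, 3.396, 11.701)
t=0.850: state=(3.614, 3.712, 10.876)
t=0.900: state=(3.742, 4.152, 10.226)
t=0.950: state=(4.018, 4.709, 9.783)
t=1.000: state=(4.428, 5.371, 9.588)
t=1.050: state=(4.955, 6.113, 9.684)
t=1.100: state=(5.574, 6.874, 10.111)
t=1.150: state=(6.235, 7.554, 10.885)
t=1.200: state=(6.861, 8.013, 11.963)
t=1.250: state=(7.349, 8.112, 13.210)
t=1.300: state=(7.592, 7.779, 14.404)
t=1.350: state=(7.525, 7.073, 15.295)
t=1.400: state=(7.158, 6.173, 15.717)
t=1.425: state=(6.888, 5.720, 15.738)
largest grid value and its neighbours: z(0.505)=16.72705, z(0.510)=16.73203, z(0.515)=16.72982
parabola through these three points peaks at t≈0.511 with z≈16.73216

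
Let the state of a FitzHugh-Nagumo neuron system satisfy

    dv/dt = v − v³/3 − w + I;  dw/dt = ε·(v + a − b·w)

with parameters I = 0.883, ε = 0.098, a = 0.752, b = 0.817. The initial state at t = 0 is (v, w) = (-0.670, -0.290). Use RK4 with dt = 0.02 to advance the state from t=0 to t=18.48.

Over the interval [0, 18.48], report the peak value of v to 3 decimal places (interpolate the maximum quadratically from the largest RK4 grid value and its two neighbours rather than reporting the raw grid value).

max v = 2.008

t=0.000: state=(-0.670, -0.290)
step 1 (dt=0.02): k1=(0.603, 0.031), k2=(0.606, 0.032), k3=(0.606, 0.032), k4=(0.609, 0.032); state += dt/6·(k1+2k2+2k3+k4)
t=0.020: state=(-0.658, -0.289)
t=0.040: state=(-0.646, -0.289)
t=0.060: state=(-0.633, -0.288)
continuing one RK4 step at a time; state shown every 50 steps (Δt=1):
t=1.000: state=(0.214, -0.223)
t=2.000: state=(1.707, -0.042)
t=3.000: state=(2.007, 0.215)
t=4.000: state=(1.944, 0.456)
t=5.000: state=(1.864, 0.671)
t=6.000: state=(1.782, 0.862)
t=7.000: state=(1.699, 1.030)
t=8.000: state=(1.616, 1.178)
t=9.000: state=(1.530, 1.306)
t=10.000: state=(1.442, 1.416)
t=11.000: state=(1.349, 1.509)
t=12.000: state=(1.249, 1.586)
t=13.000: state=(1.139, 1.648)
t=14.000: state=(1.009, 1.693)
t=15.000: state=(0.844, 1.721)
t=16.000: state=(0.597, 1.728)
t=17.000: state=(0.126, 1.703)
t=18.000: state=(-0.952, 1.609)
t=18.480: state=(-1.546, 1.524)
largest grid value and its neighbours: v(2.900)=2.00801, v(2.920)=2.00802, v(2.940)=2.00792
parabola through these three points peaks at t≈2.910 with v≈2.00803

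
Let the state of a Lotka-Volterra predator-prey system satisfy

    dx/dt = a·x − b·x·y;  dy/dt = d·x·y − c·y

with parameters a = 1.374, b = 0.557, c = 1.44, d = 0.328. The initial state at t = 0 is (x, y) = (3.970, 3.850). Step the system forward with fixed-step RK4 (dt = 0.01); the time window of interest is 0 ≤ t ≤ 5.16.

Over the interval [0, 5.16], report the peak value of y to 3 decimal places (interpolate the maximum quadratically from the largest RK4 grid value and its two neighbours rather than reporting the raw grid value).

t=0.000: state=(3.970, 3.850)
step 1 (dt=0.01): k1=(-3.059, -0.531), k2=(-3.041, -0.550), k3=(-3.041, -0.549), k4=(-3.023, -0.568); state += dt/6·(k1+2k2+2k3+k4)
t=0.010: state=(3.940, 3.845)
t=0.020: state=(3.910, 3.839)
t=0.030: state=(3.880, 3.832)
continuing one RK4 step at a time; state shown every 20 steps (Δt=0.2):
t=0.200: state=(3.432, 3.677)
t=0.400: state=(3.043, 3.406)
t=0.600: state=(2.789, 3.090)
t=0.800: state=(2.649, 2.768)
t=1.000: state=(2.606, 2.464)
t=1.200: state=(2.647, 2.194)
t=1.400: state=(2.765, 1.964)
t=1.600: state=(2.956, 1.776)
t=1.800: state=(3.220, 1.630)
t=2.000: state=(3.557, 1.525)
t=2.200: state=(3.966, 1.463)
t=2.400: state=(4.441, 1.445)
t=2.600: state=(4.971, 1.475)
t=2.800: state=(5.529, 1.560)
t=3.000: state=(6.069, 1.712)
t=3.200: state=(6.523, 1.941)
t=3.400: state=(6.801, 2.256)
t=3.600: state=(6.817, 2.648)
t=3.800: state=(6.523, 3.080)
t=4.000: state=(5.953, 3.481)
t=4.200: state=(5.225, 3.768)
t=4.400: state=(4.484, 3.883)
t=4.600: state=(3.836, 3.822)
t=4.800: state=(3.332, 3.623)
t=5.000: state=(2.975, 3.338)
t=5.160: state=(2.784, 3.082)
largest grid value and its neighbours: y(4.420)=3.88485, y(4.430)=3.88493, y(4.440)=3.88456
parabola through these three points peaks at t≈4.427 with y≈3.88495

max y = 3.885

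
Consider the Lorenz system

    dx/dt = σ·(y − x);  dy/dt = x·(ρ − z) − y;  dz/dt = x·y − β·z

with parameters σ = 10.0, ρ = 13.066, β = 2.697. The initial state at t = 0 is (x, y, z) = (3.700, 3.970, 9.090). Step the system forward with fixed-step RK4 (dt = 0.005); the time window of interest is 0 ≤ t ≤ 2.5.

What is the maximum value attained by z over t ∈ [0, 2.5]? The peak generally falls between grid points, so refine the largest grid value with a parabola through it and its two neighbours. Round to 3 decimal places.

max z = 14.785

t=0.000: state=(3.700, 3.970, 9.090)
step 1 (dt=0.005): k1=(2.700, 10.741, -9.827), k2=(2.901, 10.832, -9.634), k3=(2.898, 10.832, -9.633), k4=(3.097, 10.924, -9.438); state += dt/6·(k1+2k2+2k3+k4)
t=0.005: state=(3.714, 4.024, 9.042)
t=0.010: state=(3.731, 4.079, 8.996)
t=0.015: state=(3.749, 4.135, 8.951)
continuing one RK4 step at a time; state shown every 20 steps (Δt=0.1):
t=0.100: state=(4.314, 5.226, 8.546)
t=0.200: state=(5.441, 6.730, 9.103)
t=0.300: state=(6.727, 7.889, 10.936)
t=0.400: state=(7.488, 7.726, 13.365)
t=0.500: state=(7.114, 6.188, 14.738)
t=0.600: state=(5.914, 4.611, 14.302)
t=0.700: state=(4.777, 3.887, 12.852)
t=0.800: state=(4.201, 3.939, 11.311)
t=0.900: state=(4.223, 4.508, 10.172)
t=1.000: state=(4.729, 5.432, 9.709)
t=1.100: state=(5.565, 6.488, 10.122)
t=1.200: state=(6.449, 7.212, 11.397)
t=1.300: state=(6.930, 7.066, 12.977)
t=1.400: state=(6.684, 6.094, 13.882)
t=1.500: state=(5.907, 5.040, 13.653)
t=1.600: state=(5.124, 4.487, 12.686)
t=1.700: state=(4.699, 4.496, 11.585)
t=1.800: state=(4.712, 4.927, 10.767)
t=1.900: state=(5.094, 5.618, 10.483)
t=2.000: state=(5.697, 6.339, 10.850)
t=2.100: state=(6.280, 6.751, 11.764)
t=2.200: state=(6.546, 6.578, 12.782)
t=2.300: state=(6.340, 5.925, 13.314)
t=2.400: state=(5.815, 5.239, 13.127)
t=2.500: state=(5.296, 4.873, 12.456)
largest grid value and its neighbours: z(0.515)=14.78034, z(0.520)=14.78475, z(0.525)=14.78450
parabola through these three points peaks at t≈0.522 with z≈14.78522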